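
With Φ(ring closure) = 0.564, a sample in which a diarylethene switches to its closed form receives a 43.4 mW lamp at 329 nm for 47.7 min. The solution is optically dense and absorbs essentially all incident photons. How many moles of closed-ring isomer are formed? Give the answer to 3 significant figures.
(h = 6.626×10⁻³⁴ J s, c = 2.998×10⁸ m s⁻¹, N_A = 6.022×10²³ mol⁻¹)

Photon energy at 329 nm: hc/λ = (6.626×10⁻³⁴)(2.998×10⁸)/(329×10⁻⁹) = 6.038×10⁻¹⁹ J.
Energy delivered: (43.4 mW)(2862 s) = 124.2 J.
Photons incident: 124.2 / 6.038×10⁻¹⁹ = 2.057×10²⁰, i.e. 2.057×10²⁰/6.022×10²³ = 3.416×10⁻⁴ mol.
Product: Φ × n_abs = 0.564 × 3.416×10⁻⁴ = 1.927×10⁻⁴ mol.

1.93×10⁻⁴ mol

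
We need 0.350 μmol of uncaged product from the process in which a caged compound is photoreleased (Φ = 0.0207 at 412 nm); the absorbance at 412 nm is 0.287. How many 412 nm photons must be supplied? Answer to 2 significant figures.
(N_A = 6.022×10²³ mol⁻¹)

2.1×10¹⁹ photons

Product: 0.350 μmol = 3.50×10⁻⁷ mol.
Photons that must be absorbed: 3.50×10⁻⁷ / 0.0207 = 1.691×10⁻⁵ mol.
Fraction absorbed: 1 − 10^(−0.287) = 0.4836.
Incident photons needed: 1.691×10⁻⁵ / 0.4836 = 3.497×10⁻⁵ mol.
Photon count: 3.497×10⁻⁵ × 6.022×10²³ = 2.1×10¹⁹.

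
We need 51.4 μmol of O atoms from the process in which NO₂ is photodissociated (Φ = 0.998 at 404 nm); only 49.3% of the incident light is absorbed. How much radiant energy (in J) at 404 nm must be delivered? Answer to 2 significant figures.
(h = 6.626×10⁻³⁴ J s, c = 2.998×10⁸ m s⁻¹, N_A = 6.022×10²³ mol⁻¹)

31 J

Product: 51.4 μmol = 5.14×10⁻⁵ mol.
Photons that must be absorbed: 5.14×10⁻⁵ / 0.998 = 5.150×10⁻⁵ mol.
Incident photons needed: 5.150×10⁻⁵ / 0.493 = 1.045×10⁻⁴ mol.
Photon energy: hc/λ = 4.917×10⁻¹⁹ J; per mole, 2.961×10⁵ J mol⁻¹.
Energy required: 1.045×10⁻⁴ × 2.961×10⁵ = 31 J.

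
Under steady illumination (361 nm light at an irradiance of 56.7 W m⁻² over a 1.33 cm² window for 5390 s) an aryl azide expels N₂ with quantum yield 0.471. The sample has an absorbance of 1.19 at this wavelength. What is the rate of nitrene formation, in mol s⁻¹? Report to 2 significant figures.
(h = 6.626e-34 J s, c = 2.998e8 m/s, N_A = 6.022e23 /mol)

Photon energy at 361 nm: hc/λ = (6.626e-34)(2.998e8)/(361e-9) = 5.503e-19 J.
Energy delivered: (56.7 W m⁻²)(1.33e-4 m²)(5390 s) = 40.65 J.
Photons incident: 40.65 / 5.503e-19 = 7.387e19, i.e. 7.387e19/6.022e23 = 1.227e-4 mol.
Fraction absorbed: 1 − 10^(−1.19) = 0.9354.
Photons absorbed: 0.9354 × 1.227e-4 = 1.148e-4 mol.
Product formed: 0.471 × 1.148e-4 = 5.407e-5 mol.
Rate: 5.407e-5 / 5390 s = 1.0e-8 mol s⁻¹.

1.0e-8 mol s⁻¹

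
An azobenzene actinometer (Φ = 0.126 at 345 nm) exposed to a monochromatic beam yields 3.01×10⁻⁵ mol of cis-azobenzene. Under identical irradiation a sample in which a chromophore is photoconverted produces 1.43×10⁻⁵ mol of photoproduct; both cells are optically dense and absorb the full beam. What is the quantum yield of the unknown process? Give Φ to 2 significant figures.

Φ = 0.060

Photons absorbed by the actinometer: 3.01×10⁻⁵ / 0.126 = 2.389×10⁻⁴ mol.
Φ(unknown) = 1.43×10⁻⁵ / 2.389×10⁻⁴ = 0.060.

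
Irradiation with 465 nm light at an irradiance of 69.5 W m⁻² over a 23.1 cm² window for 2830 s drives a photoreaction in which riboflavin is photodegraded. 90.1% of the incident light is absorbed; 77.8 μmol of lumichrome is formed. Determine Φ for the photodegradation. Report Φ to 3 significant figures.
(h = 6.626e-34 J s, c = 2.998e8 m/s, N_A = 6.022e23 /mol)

Product: 77.8 μmol = 7.78e-5 mol.
Photon energy at 465 nm: hc/λ = (6.626e-34)(2.998e8)/(465e-9) = 4.272e-19 J.
Energy delivered: (69.5 W m⁻²)(23.1e-4 m²)(2830 s) = 454.3 J.
Photons incident: 454.3 / 4.272e-19 = 1.063e21, i.e. 1.063e21/6.022e23 = 0.001765 mol.
Photons absorbed: 0.901 × 0.001765 = 0.001590 mol.
Φ = 7.78e-5 mol / 0.001590 mol photons = 0.0489.

Φ = 0.0489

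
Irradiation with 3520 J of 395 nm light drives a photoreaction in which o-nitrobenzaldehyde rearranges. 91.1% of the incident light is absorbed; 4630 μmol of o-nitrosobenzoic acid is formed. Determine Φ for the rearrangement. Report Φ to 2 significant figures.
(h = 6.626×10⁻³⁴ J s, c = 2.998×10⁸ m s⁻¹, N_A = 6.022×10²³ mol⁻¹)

Φ = 0.44

Product: 4630 μmol = 0.00463 mol.
Photon energy at 395 nm: hc/λ = (6.626×10⁻³⁴)(2.998×10⁸)/(395×10⁻⁹) = 5.029×10⁻¹⁹ J.
Photons incident: 3520 / 5.029×10⁻¹⁹ = 6.999×10²¹, i.e. 6.999×10²¹/6.022×10²³ = 0.01162 mol.
Photons absorbed: 0.911 × 0.01162 = 0.01059 mol.
Φ = 0.00463 mol / 0.01059 mol photons = 0.44.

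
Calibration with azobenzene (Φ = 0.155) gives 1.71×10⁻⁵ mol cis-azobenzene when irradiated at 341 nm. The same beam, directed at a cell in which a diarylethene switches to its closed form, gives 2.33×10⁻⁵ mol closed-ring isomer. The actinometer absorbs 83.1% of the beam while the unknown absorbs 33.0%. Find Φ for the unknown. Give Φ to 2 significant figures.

Photons absorbed by the actinometer: 1.71×10⁻⁵ / 0.155 = 1.103×10⁻⁴ mol.
Incident flux: 1.103×10⁻⁴ / 0.831 = 1.327×10⁻⁴ einstein.
Absorbed by unknown: 0.330 × 1.327×10⁻⁴ = 4.379×10⁻⁵ mol.
Φ(unknown) = 2.33×10⁻⁵ / 4.379×10⁻⁵ = 0.53.

Φ = 0.53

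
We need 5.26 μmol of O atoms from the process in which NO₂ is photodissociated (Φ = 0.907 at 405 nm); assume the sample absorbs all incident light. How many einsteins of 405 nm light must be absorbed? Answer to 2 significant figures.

Product: 5.26 μmol = 5.26e-6 mol.
Photons that must be absorbed: 5.26e-6 / 0.907 = 5.799e-6 mol.

5.8e-6 einstein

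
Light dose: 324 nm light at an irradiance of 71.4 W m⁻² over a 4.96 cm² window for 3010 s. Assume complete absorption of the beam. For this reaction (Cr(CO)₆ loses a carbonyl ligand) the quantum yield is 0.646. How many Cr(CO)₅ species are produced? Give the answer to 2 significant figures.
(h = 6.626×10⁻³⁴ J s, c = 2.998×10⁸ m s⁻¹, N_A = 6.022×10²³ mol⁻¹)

Photon energy at 324 nm: hc/λ = (6.626×10⁻³⁴)(2.998×10⁸)/(324×10⁻⁹) = 6.131×10⁻¹⁹ J.
Energy delivered: (71.4 W m⁻²)(4.96×10⁻⁴ m²)(3010 s) = 106.6 J.
Photons incident: 106.6 / 6.131×10⁻¹⁹ = 1.739×10²⁰, i.e. 1.739×10²⁰/6.022×10²³ = 2.888×10⁻⁴ mol.
Product: Φ × n_abs = 0.646 × 2.888×10⁻⁴ = 1.866×10⁻⁴ mol.
As a count: 1.866×10⁻⁴ × 6.022×10²³ = 1.1×10²⁰.

1.1×10²⁰ species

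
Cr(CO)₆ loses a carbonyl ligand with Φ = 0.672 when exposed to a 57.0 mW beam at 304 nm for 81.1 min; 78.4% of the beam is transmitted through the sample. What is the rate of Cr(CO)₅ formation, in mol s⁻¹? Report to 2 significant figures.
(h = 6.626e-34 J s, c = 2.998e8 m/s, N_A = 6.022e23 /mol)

Photon energy at 304 nm: hc/λ = (6.626e-34)(2.998e8)/(304e-9) = 6.534e-19 J.
Energy delivered: (57.0 mW)(4866 s) = 277.4 J.
Photons incident: 277.4 / 6.534e-19 = 4.245e20, i.e. 4.245e20/6.022e23 = 7.049e-4 mol.
Fraction absorbed: 1 − 78.4/100 = 0.2160.
Photons absorbed: 0.2160 × 7.049e-4 = 1.523e-4 mol.
Product formed: 0.672 × 1.523e-4 = 1.023e-4 mol.
Rate: 1.023e-4 / 4866 s = 2.1e-8 mol s⁻¹.

2.1e-8 mol s⁻¹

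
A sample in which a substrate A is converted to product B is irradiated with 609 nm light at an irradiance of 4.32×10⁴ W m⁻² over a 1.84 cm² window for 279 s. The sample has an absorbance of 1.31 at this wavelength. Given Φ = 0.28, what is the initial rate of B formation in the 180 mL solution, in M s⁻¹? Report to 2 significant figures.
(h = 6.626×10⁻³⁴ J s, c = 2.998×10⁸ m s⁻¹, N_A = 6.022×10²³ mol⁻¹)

Photon energy at 609 nm: hc/λ = (6.626×10⁻³⁴)(2.998×10⁸)/(609×10⁻⁹) = 3.262×10⁻¹⁹ J.
Energy delivered: (4.32×10⁴ W m⁻²)(1.84×10⁻⁴ m²)(279 s) = 2218 J.
Photons incident: 2218 / 3.262×10⁻¹⁹ = 6.800×10²¹, i.e. 6.800×10²¹/6.022×10²³ = 0.01129 mol.
Fraction absorbed: 1 − 10^(−1.31) = 0.9510.
Photons absorbed: 0.9510 × 0.01129 = 0.01074 mol.
Product formed: 0.28 × 0.01074 = 0.003007 mol.
Rate: 0.003007 mol / (279 s × 0.18 L) = 6.0×10⁻⁵ M s⁻¹.

6.0×10⁻⁵ M s⁻¹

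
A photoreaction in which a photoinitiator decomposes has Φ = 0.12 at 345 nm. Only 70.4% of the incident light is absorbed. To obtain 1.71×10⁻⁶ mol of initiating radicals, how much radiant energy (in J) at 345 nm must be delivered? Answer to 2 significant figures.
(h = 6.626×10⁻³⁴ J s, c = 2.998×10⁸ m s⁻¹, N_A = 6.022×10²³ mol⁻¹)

Photons that must be absorbed: 1.71×10⁻⁶ / 0.12 = 1.425×10⁻⁵ mol.
Incident photons needed: 1.425×10⁻⁵ / 0.704 = 2.024×10⁻⁵ mol.
Photon energy: hc/λ = 5.758×10⁻¹⁹ J; per mole, 3.467×10⁵ J mol⁻¹.
Energy required: 2.024×10⁻⁵ × 3.467×10⁵ = 7.0 J.

7.0 J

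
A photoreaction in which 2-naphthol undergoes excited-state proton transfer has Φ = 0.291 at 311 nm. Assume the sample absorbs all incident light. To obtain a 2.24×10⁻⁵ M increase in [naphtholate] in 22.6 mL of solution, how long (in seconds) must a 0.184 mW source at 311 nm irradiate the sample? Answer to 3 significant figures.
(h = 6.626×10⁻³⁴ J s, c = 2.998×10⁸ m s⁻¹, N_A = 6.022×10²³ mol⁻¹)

t ≈ 3640 s

Product: (2.24×10⁻⁵ M)(0.0226 L) = 5.062×10⁻⁷ mol.
Photons that must be absorbed: 5.062×10⁻⁷ / 0.291 = 1.740×10⁻⁶ mol.
Photon energy: hc/λ = 6.387×10⁻¹⁹ J; per mole, 3.846×10⁵ J mol⁻¹.
Energy required: 1.740×10⁻⁶ × 3.846×10⁵ = 0.6692 J.
Time: 0.6692 J / 0.000184 W = 3640 s.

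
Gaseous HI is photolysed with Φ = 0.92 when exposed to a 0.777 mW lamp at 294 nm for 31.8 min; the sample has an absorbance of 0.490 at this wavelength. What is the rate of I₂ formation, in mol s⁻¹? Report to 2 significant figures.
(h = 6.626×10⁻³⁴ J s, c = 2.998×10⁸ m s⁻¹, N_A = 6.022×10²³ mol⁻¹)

1.2×10⁻⁹ mol s⁻¹

Photon energy at 294 nm: hc/λ = (6.626×10⁻³⁴)(2.998×10⁸)/(294×10⁻⁹) = 6.757×10⁻¹⁹ J.
Energy delivered: (0.777 mW)(1908 s) = 1.483 J.
Photons incident: 1.483 / 6.757×10⁻¹⁹ = 2.195×10¹⁸, i.e. 2.195×10¹⁸/6.022×10²³ = 3.645×10⁻⁶ mol.
Fraction absorbed: 1 − 10^(−0.490) = 0.6764.
Photons absorbed: 0.6764 × 3.645×10⁻⁶ = 2.465×10⁻⁶ mol.
Product formed: 0.92 × 2.465×10⁻⁶ = 2.268×10⁻⁶ mol.
Rate: 2.268×10⁻⁶ / 1908 s = 1.2×10⁻⁹ mol s⁻¹.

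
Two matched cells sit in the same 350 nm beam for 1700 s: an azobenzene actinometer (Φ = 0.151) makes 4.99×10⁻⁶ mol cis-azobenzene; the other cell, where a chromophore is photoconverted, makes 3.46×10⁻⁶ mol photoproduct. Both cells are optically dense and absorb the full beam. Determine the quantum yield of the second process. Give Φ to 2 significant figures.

Φ = 0.10

Photons absorbed by the actinometer: 4.99×10⁻⁶ / 0.151 = 3.305×10⁻⁵ mol.
Φ(unknown) = 3.46×10⁻⁶ / 3.305×10⁻⁵ = 0.10.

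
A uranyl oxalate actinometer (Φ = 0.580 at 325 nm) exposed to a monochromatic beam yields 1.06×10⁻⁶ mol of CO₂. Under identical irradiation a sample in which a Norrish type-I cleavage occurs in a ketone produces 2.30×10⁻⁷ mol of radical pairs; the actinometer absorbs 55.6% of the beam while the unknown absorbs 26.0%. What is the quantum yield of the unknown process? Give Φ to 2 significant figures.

Photons absorbed by the actinometer: 1.06×10⁻⁶ / 0.580 = 1.828×10⁻⁶ mol.
Incident flux: 1.828×10⁻⁶ / 0.556 = 3.288×10⁻⁶ einstein.
Absorbed by unknown: 0.260 × 3.288×10⁻⁶ = 8.549×10⁻⁷ mol.
Φ(unknown) = 2.30×10⁻⁷ / 8.549×10⁻⁷ = 0.27.

Φ = 0.27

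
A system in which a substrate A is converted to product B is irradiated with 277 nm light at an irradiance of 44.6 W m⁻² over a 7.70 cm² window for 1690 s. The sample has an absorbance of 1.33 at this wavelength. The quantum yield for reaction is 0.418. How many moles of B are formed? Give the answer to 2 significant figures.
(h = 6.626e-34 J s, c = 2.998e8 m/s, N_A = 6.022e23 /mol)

Photon energy at 277 nm: hc/λ = (6.626e-34)(2.998e8)/(277e-9) = 7.171e-19 J.
Energy delivered: (44.6 W m⁻²)(7.70e-4 m²)(1690 s) = 58.04 J.
Photons incident: 58.04 / 7.171e-19 = 8.094e19, i.e. 8.094e19/6.022e23 = 1.344e-4 mol.
Fraction absorbed: 1 − 10^(−1.33) = 0.9532.
Photons absorbed: 0.9532 × 1.344e-4 = 1.281e-4 mol.
Product: Φ × n_abs = 0.418 × 1.281e-4 = 5.355e-5 mol.

5.4e-5 mol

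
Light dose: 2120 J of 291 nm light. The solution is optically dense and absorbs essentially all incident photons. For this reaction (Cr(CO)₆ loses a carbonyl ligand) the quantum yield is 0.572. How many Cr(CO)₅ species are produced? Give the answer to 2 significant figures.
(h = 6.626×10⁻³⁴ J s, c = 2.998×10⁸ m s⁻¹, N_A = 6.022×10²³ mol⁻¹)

1.8×10²¹ species

Photon energy at 291 nm: hc/λ = (6.626×10⁻³⁴)(2.998×10⁸)/(291×10⁻⁹) = 6.826×10⁻¹⁹ J.
Photons incident: 2120 / 6.826×10⁻¹⁹ = 3.106×10²¹, i.e. 3.106×10²¹/6.022×10²³ = 0.005158 mol.
Product: Φ × n_abs = 0.572 × 0.005158 = 0.002950 mol.
As a count: 0.002950 × 6.022×10²³ = 1.8×10²¹.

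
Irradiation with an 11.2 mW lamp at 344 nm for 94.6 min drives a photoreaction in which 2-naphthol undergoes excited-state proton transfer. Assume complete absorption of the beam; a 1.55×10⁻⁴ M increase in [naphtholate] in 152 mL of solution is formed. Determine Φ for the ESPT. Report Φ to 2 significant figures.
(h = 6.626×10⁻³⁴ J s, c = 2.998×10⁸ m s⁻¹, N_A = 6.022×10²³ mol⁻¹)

Φ = 0.13

Product: (1.55×10⁻⁴ M)(0.152 L) = 2.356×10⁻⁵ mol.
Photon energy at 344 nm: hc/λ = (6.626×10⁻³⁴)(2.998×10⁸)/(344×10⁻⁹) = 5.775×10⁻¹⁹ J.
Energy delivered: (11.2 mW)(5676 s) = 63.57 J.
Photons incident: 63.57 / 5.775×10⁻¹⁹ = 1.101×10²⁰, i.e. 1.101×10²⁰/6.022×10²³ = 1.828×10⁻⁴ mol.
Φ = 2.356×10⁻⁵ mol / 1.828×10⁻⁴ mol photons = 0.13.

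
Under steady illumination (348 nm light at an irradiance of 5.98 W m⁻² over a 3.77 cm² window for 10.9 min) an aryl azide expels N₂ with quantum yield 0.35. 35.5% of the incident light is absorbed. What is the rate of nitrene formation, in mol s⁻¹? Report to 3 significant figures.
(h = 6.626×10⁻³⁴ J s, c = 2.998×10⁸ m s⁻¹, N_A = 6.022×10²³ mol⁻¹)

Photon energy at 348 nm: hc/λ = (6.626×10⁻³⁴)(2.998×10⁸)/(348×10⁻⁹) = 5.708×10⁻¹⁹ J.
Energy delivered: (5.98 W m⁻²)(3.77×10⁻⁴ m²)(654 s) = 1.474 J.
Photons incident: 1.474 / 5.708×10⁻¹⁹ = 2.582×10¹⁸, i.e. 2.582×10¹⁸/6.022×10²³ = 4.288×10⁻⁶ mol.
Photons absorbed: 0.355 × 4.288×10⁻⁶ = 1.522×10⁻⁶ mol.
Product formed: 0.35 × 1.522×10⁻⁶ = 5.327×10⁻⁷ mol.
Rate: 5.327×10⁻⁷ / 654 s = 8.15×10⁻¹⁰ mol s⁻¹.

8.15×10⁻¹⁰ mol s⁻¹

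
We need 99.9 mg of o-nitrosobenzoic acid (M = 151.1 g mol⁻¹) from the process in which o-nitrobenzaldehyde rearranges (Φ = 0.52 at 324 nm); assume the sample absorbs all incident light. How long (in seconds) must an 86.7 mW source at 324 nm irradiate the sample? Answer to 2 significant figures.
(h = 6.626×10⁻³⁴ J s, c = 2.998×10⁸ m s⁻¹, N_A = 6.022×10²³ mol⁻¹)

Product: 99.9 mg / 151.1 g mol⁻¹ = 6.612×10⁻⁴ mol.
Photons that must be absorbed: 6.612×10⁻⁴ / 0.52 = 0.001272 mol.
Photon energy: hc/λ = 6.131×10⁻¹⁹ J; per mole, 3.692×10⁵ J mol⁻¹.
Energy required: 0.001272 × 3.692×10⁵ = 469.6 J.
Time: 469.6 J / 0.0867 W = 5400 s.

t ≈ 5400 s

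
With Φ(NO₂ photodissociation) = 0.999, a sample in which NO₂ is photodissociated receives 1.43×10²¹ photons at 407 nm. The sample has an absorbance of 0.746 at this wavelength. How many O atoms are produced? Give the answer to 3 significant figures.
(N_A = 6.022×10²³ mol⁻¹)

1.17×10²¹ atoms

Moles of photons: 1.43×10²¹ / 6.022×10²³ = 0.002375 mol.
Fraction absorbed: 1 − 10^(−0.746) = 0.8205.
Photons absorbed: 0.8205 × 0.002375 = 0.001949 mol.
Product: Φ × n_abs = 0.999 × 0.001949 = 0.001947 mol.
As a count: 0.001947 × 6.022×10²³ = 1.17×10²¹.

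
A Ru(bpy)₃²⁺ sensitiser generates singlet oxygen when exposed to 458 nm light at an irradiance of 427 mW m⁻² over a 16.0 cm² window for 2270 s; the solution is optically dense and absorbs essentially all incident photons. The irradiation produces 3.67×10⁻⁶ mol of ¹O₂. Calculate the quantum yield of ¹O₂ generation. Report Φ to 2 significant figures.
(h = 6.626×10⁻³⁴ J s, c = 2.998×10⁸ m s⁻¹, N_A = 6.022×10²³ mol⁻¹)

Φ = 0.62

Photon energy at 458 nm: hc/λ = (6.626×10⁻³⁴)(2.998×10⁸)/(458×10⁻⁹) = 4.337×10⁻¹⁹ J.
Energy delivered: (427 mW m⁻²)(16.0×10⁻⁴ m²)(2270 s) = 1.551 J.
Photons incident: 1.551 / 4.337×10⁻¹⁹ = 3.576×10¹⁸, i.e. 3.576×10¹⁸/6.022×10²³ = 5.938×10⁻⁶ mol.
Φ = 3.67×10⁻⁶ mol / 5.938×10⁻⁶ mol photons = 0.62.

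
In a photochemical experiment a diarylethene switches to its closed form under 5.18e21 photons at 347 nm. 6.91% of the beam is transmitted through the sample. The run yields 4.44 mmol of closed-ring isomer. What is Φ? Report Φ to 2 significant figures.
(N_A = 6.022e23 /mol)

Product: 4.44 mmol = 0.00444 mol.
Moles of photons: 5.18e21 / 6.022e23 = 0.008602 mol.
Fraction absorbed: 1 − 6.91/100 = 0.9309.
Photons absorbed: 0.9309 × 0.008602 = 0.008008 mol.
Φ = 0.00444 mol / 0.008008 mol photons = 0.55.

Φ = 0.55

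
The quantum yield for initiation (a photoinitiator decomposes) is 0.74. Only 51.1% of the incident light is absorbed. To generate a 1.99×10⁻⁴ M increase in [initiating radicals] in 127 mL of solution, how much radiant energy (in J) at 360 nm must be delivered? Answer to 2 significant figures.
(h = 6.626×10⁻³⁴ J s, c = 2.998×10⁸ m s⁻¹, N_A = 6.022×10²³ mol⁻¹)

Product: (1.99×10⁻⁴ M)(0.127 L) = 2.527×10⁻⁵ mol.
Photons that must be absorbed: 2.527×10⁻⁵ / 0.74 = 3.415×10⁻⁵ mol.
Incident photons needed: 3.415×10⁻⁵ / 0.511 = 6.683×10⁻⁵ mol.
Photon energy: hc/λ = 5.518×10⁻¹⁹ J; per mole, 3.323×10⁵ J mol⁻¹.
Energy required: 6.683×10⁻⁵ × 3.323×10⁵ = 22 J.

22 J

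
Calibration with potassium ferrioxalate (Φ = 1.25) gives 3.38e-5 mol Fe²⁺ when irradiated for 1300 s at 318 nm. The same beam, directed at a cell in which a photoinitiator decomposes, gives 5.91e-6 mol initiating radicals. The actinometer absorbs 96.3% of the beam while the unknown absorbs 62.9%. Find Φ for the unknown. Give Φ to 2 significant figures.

Photons absorbed by the actinometer: 3.38e-5 / 1.25 = 2.704e-5 mol.
Incident flux: 2.704e-5 / 0.963 = 2.808e-5 einstein.
Absorbed by unknown: 0.629 × 2.808e-5 = 1.766e-5 mol.
Φ(unknown) = 5.91e-6 / 1.766e-5 = 0.33.

Φ = 0.33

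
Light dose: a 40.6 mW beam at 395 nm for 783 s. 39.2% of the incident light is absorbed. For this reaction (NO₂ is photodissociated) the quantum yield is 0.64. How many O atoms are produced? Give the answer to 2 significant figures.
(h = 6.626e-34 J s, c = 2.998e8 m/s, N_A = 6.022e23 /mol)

1.6e19 atoms

Photon energy at 395 nm: hc/λ = (6.626e-34)(2.998e8)/(395e-9) = 5.029e-19 J.
Energy delivered: (40.6 mW)(783 s) = 31.79 J.
Photons incident: 31.79 / 5.029e-19 = 6.321e19, i.e. 6.321e19/6.022e23 = 1.050e-4 mol.
Photons absorbed: 0.392 × 1.050e-4 = 4.116e-5 mol.
Product: Φ × n_abs = 0.64 × 4.116e-5 = 2.634e-5 mol.
As a count: 2.634e-5 × 6.022e23 = 1.6e19.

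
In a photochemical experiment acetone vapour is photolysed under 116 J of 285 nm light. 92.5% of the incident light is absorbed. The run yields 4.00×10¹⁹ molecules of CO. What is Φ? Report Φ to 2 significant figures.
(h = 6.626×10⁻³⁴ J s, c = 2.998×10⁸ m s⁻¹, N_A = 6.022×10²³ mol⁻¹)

Φ = 0.26

Product: 4.00×10¹⁹ / 6.022×10²³ = 6.642×10⁻⁵ mol.
Photon energy at 285 nm: hc/λ = (6.626×10⁻³⁴)(2.998×10⁸)/(285×10⁻⁹) = 6.970×10⁻¹⁹ J.
Photons incident: 116 / 6.970×10⁻¹⁹ = 1.664×10²⁰, i.e. 1.664×10²⁰/6.022×10²³ = 2.763×10⁻⁴ mol.
Photons absorbed: 0.925 × 2.763×10⁻⁴ = 2.556×10⁻⁴ mol.
Φ = 6.642×10⁻⁵ mol / 2.556×10⁻⁴ mol photons = 0.26.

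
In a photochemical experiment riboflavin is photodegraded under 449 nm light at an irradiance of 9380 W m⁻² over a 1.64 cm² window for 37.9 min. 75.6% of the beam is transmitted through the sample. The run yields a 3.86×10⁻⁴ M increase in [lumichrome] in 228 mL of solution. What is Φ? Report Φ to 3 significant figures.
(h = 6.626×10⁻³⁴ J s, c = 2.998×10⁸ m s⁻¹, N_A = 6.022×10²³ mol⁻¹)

Φ = 0.0275

Product: (3.86×10⁻⁴ M)(0.228 L) = 8.801×10⁻⁵ mol.
Photon energy at 449 nm: hc/λ = (6.626×10⁻³⁴)(2.998×10⁸)/(449×10⁻⁹) = 4.424×10⁻¹⁹ J.
Energy delivered: (9380 W m⁻²)(1.64×10⁻⁴ m²)(2274 s) = 3498 J.
Photons incident: 3498 / 4.424×10⁻¹⁹ = 7.907×10²¹, i.e. 7.907×10²¹/6.022×10²³ = 0.01313 mol.
Fraction absorbed: 1 − 75.6/100 = 0.2440.
Photons absorbed: 0.2440 × 0.01313 = 0.003204 mol.
Φ = 8.801×10⁻⁵ mol / 0.003204 mol photons = 0.0275.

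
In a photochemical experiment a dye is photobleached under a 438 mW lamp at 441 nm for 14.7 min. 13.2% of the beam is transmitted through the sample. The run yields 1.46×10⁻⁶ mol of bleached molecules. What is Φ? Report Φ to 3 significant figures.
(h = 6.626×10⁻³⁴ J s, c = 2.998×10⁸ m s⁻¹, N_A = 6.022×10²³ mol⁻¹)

Photon energy at 441 nm: hc/λ = (6.626×10⁻³⁴)(2.998×10⁸)/(441×10⁻⁹) = 4.504×10⁻¹⁹ J.
Energy delivered: (438 mW)(882 s) = 386.3 J.
Photons incident: 386.3 / 4.504×10⁻¹⁹ = 8.577×10²⁰, i.e. 8.577×10²⁰/6.022×10²³ = 0.001424 mol.
Fraction absorbed: 1 − 13.2/100 = 0.8680.
Photons absorbed: 0.8680 × 0.001424 = 0.001236 mol.
Φ = 1.46×10⁻⁶ mol / 0.001236 mol photons = 0.00118.

Φ = 0.00118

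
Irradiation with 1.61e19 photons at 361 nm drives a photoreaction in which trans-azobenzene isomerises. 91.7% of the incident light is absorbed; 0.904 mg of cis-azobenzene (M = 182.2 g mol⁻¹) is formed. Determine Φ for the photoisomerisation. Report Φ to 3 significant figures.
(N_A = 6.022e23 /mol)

Φ = 0.202

Product: 0.904 mg / 182.2 g mol⁻¹ = 4.962e-6 mol.
Moles of photons: 1.61e19 / 6.022e23 = 2.674e-5 mol.
Photons absorbed: 0.917 × 2.674e-5 = 2.452e-5 mol.
Φ = 4.962e-6 mol / 2.452e-5 mol photons = 0.202.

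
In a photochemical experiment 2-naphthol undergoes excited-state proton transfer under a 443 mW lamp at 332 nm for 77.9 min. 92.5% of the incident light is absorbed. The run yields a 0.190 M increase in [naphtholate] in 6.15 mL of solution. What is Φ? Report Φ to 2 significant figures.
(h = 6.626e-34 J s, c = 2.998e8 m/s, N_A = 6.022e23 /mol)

Φ = 0.22

Product: (0.190 M)(0.00615 L) = 0.001169 mol.
Photon energy at 332 nm: hc/λ = (6.626e-34)(2.998e8)/(332e-9) = 5.983e-19 J.
Energy delivered: (443 mW)(4674 s) = 2071 J.
Photons incident: 2071 / 5.983e-19 = 3.461e21, i.e. 3.461e21/6.022e23 = 0.005747 mol.
Photons absorbed: 0.925 × 0.005747 = 0.005316 mol.
Φ = 0.001169 mol / 0.005316 mol photons = 0.22.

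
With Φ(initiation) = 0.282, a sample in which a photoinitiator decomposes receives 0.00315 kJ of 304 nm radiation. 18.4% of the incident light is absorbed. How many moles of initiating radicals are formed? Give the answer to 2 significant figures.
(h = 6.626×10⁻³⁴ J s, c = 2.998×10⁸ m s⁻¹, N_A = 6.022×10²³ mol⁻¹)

Photon energy at 304 nm: hc/λ = (6.626×10⁻³⁴)(2.998×10⁸)/(304×10⁻⁹) = 6.534×10⁻¹⁹ J.
Incident energy: 0.00315 kJ = 3.15 J.
Photons incident: 3.15 / 6.534×10⁻¹⁹ = 4.821×10¹⁸, i.e. 4.821×10¹⁸/6.022×10²³ = 8.006×10⁻⁶ mol.
Photons absorbed: 0.184 × 8.006×10⁻⁶ = 1.473×10⁻⁶ mol.
Product: Φ × n_abs = 0.282 × 1.473×10⁻⁶ = 4.154×10⁻⁷ mol.

4.2×10⁻⁷ mol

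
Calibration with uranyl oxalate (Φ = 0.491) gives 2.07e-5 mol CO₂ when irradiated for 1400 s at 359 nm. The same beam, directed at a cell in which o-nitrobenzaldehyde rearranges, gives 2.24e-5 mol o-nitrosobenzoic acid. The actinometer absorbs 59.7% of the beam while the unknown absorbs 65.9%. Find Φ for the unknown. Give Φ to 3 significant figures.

Φ = 0.481

Photons absorbed by the actinometer: 2.07e-5 / 0.491 = 4.216e-5 mol.
Incident flux: 4.216e-5 / 0.597 = 7.062e-5 einstein.
Absorbed by unknown: 0.659 × 7.062e-5 = 4.654e-5 mol.
Φ(unknown) = 2.24e-5 / 4.654e-5 = 0.481.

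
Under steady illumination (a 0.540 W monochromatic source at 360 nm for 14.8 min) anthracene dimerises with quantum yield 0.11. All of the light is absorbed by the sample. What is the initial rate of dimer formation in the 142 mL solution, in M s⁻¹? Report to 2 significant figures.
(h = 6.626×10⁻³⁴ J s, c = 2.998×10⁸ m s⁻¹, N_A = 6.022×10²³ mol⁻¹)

Photon energy at 360 nm: hc/λ = (6.626×10⁻³⁴)(2.998×10⁸)/(360×10⁻⁹) = 5.518×10⁻¹⁹ J.
Energy delivered: (0.540 W)(888 s) = 479.5 J.
Photons incident: 479.5 / 5.518×10⁻¹⁹ = 8.690×10²⁰, i.e. 8.690×10²⁰/6.022×10²³ = 0.001443 mol.
Product formed: 0.11 × 0.001443 = 1.587×10⁻⁴ mol.
Rate: 1.587×10⁻⁴ mol / (888 s × 0.142 L) = 1.3×10⁻⁶ M s⁻¹.

1.3×10⁻⁶ M s⁻¹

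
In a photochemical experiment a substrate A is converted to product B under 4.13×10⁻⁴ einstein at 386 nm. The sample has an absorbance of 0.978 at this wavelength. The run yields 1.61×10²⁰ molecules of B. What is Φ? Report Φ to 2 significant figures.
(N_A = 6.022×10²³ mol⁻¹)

Product: 1.61×10²⁰ / 6.022×10²³ = 2.674×10⁻⁴ mol.
Fraction absorbed: 1 − 10^(−0.978) = 0.8948.
Photons absorbed: 0.8948 × 4.13×10⁻⁴ = 3.696×10⁻⁴ mol.
Φ = 2.674×10⁻⁴ mol / 3.696×10⁻⁴ mol photons = 0.72.

Φ = 0.72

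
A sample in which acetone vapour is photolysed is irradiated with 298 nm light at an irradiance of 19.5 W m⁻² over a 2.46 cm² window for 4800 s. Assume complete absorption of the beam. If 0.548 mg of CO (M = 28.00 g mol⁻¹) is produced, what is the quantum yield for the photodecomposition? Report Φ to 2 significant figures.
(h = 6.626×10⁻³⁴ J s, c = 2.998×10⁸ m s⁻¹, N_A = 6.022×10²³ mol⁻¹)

Product: 0.548 mg / 28.00 g mol⁻¹ = 1.957×10⁻⁵ mol.
Photon energy at 298 nm: hc/λ = (6.626×10⁻³⁴)(2.998×10⁸)/(298×10⁻⁹) = 6.666×10⁻¹⁹ J.
Energy delivered: (19.5 W m⁻²)(2.46×10⁻⁴ m²)(4800 s) = 23.03 J.
Photons incident: 23.03 / 6.666×10⁻¹⁹ = 3.455×10¹⁹, i.e. 3.455×10¹⁹/6.022×10²³ = 5.737×10⁻⁵ mol.
Φ = 1.957×10⁻⁵ mol / 5.737×10⁻⁵ mol photons = 0.34.

Φ = 0.34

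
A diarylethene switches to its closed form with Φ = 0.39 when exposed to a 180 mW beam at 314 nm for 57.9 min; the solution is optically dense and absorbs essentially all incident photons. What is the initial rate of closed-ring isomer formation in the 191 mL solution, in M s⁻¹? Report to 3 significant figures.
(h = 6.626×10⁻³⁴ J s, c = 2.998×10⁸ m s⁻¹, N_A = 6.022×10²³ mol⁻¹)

Photon energy at 314 nm: hc/λ = (6.626×10⁻³⁴)(2.998×10⁸)/(314×10⁻⁹) = 6.326×10⁻¹⁹ J.
Energy delivered: (180 mW)(3474 s) = 625.3 J.
Photons incident: 625.3 / 6.326×10⁻¹⁹ = 9.885×10²⁰, i.e. 9.885×10²⁰/6.022×10²³ = 0.001641 mol.
Product formed: 0.39 × 0.001641 = 6.400×10⁻⁴ mol.
Rate: 6.400×10⁻⁴ mol / (3474 s × 0.191 L) = 9.65×10⁻⁷ M s⁻¹.

9.65×10⁻⁷ M s⁻¹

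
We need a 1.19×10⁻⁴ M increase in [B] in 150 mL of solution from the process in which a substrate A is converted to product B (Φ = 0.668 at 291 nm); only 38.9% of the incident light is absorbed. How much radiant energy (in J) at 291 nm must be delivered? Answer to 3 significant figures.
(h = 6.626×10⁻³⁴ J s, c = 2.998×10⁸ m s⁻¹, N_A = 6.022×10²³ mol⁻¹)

Product: (1.19×10⁻⁴ M)(0.15 L) = 1.785×10⁻⁵ mol.
Photons that must be absorbed: 1.785×10⁻⁵ / 0.668 = 2.672×10⁻⁵ mol.
Incident photons needed: 2.672×10⁻⁵ / 0.389 = 6.869×10⁻⁵ mol.
Photon energy: hc/λ = 6.826×10⁻¹⁹ J; per mole, 4.111×10⁵ J mol⁻¹.
Energy required: 6.869×10⁻⁵ × 4.111×10⁵ = 28.2 J.

28.2 J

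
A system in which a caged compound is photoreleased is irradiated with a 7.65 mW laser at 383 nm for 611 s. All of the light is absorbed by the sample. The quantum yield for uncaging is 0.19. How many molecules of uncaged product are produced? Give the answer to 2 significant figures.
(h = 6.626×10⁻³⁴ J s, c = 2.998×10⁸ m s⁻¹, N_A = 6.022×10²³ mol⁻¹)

Photon energy at 383 nm: hc/λ = (6.626×10⁻³⁴)(2.998×10⁸)/(383×10⁻⁹) = 5.187×10⁻¹⁹ J.
Energy delivered: (7.65 mW)(611 s) = 4.674 J.
Photons incident: 4.674 / 5.187×10⁻¹⁹ = 9.011×10¹⁸, i.e. 9.011×10¹⁸/6.022×10²³ = 1.496×10⁻⁵ mol.
Product: Φ × n_abs = 0.19 × 1.496×10⁻⁵ = 2.842×10⁻⁶ mol.
As a count: 2.842×10⁻⁶ × 6.022×10²³ = 1.7×10¹⁸.

1.7×10¹⁸ molecules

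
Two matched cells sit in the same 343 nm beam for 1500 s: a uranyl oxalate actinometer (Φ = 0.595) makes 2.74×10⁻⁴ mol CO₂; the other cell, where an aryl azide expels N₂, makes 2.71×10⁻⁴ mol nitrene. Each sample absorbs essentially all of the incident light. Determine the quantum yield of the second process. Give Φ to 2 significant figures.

Photons absorbed by the actinometer: 2.74×10⁻⁴ / 0.595 = 4.605×10⁻⁴ mol.
Φ(unknown) = 2.71×10⁻⁴ / 4.605×10⁻⁴ = 0.59.

Φ = 0.59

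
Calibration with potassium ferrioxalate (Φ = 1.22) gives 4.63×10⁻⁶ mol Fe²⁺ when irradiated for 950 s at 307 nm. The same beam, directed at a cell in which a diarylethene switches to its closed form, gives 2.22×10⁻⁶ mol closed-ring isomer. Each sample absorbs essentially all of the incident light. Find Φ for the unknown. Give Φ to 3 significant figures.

Φ = 0.585

Photons absorbed by the actinometer: 4.63×10⁻⁶ / 1.22 = 3.795×10⁻⁶ mol.
Φ(unknown) = 2.22×10⁻⁶ / 3.795×10⁻⁶ = 0.585.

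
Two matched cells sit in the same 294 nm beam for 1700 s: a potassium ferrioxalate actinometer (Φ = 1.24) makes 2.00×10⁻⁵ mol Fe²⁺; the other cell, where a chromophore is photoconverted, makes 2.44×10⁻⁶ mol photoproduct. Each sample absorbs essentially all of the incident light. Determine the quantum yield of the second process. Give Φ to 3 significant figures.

Photons absorbed by the actinometer: 2.00×10⁻⁵ / 1.24 = 1.613×10⁻⁵ mol.
Φ(unknown) = 2.44×10⁻⁶ / 1.613×10⁻⁵ = 0.151.

Φ = 0.151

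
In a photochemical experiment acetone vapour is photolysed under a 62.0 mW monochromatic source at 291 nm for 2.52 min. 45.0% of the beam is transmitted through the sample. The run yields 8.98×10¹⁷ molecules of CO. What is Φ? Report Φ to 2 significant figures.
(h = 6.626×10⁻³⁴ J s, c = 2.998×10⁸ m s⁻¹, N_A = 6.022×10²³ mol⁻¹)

Product: 8.98×10¹⁷ / 6.022×10²³ = 1.491×10⁻⁶ mol.
Photon energy at 291 nm: hc/λ = (6.626×10⁻³⁴)(2.998×10⁸)/(291×10⁻⁹) = 6.826×10⁻¹⁹ J.
Energy delivered: (62.0 mW)(151.2 s) = 9.374 J.
Photons incident: 9.374 / 6.826×10⁻¹⁹ = 1.373×10¹⁹, i.e. 1.373×10¹⁹/6.022×10²³ = 2.280×10⁻⁵ mol.
Fraction absorbed: 1 − 45.0/100 = 0.5500.
Photons absorbed: 0.5500 × 2.280×10⁻⁵ = 1.254×10⁻⁵ mol.
Φ = 1.491×10⁻⁶ mol / 1.254×10⁻⁵ mol photons = 0.12.

Φ = 0.12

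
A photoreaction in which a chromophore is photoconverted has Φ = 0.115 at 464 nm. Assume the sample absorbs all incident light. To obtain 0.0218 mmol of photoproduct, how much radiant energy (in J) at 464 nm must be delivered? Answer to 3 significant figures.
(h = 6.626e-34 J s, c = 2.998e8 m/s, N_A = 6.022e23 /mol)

48.9 J

Product: 0.0218 mmol = 2.18e-5 mol.
Photons that must be absorbed: 2.18e-5 / 0.115 = 1.896e-4 mol.
Photon energy: hc/λ = 4.281e-19 J; per mole, 2.578e5 J mol⁻¹.
Energy required: 1.896e-4 × 2.578e5 = 48.9 J.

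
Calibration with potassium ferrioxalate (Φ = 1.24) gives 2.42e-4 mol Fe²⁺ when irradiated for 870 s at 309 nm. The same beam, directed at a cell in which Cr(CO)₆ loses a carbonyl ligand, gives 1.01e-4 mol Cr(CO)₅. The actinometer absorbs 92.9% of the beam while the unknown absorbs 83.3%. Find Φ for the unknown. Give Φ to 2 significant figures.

Φ = 0.58

Photons absorbed by the actinometer: 2.42e-4 / 1.24 = 1.952e-4 mol.
Incident flux: 1.952e-4 / 0.929 = 2.101e-4 einstein.
Absorbed by unknown: 0.833 × 2.101e-4 = 1.750e-4 mol.
Φ(unknown) = 1.01e-4 / 1.750e-4 = 0.58.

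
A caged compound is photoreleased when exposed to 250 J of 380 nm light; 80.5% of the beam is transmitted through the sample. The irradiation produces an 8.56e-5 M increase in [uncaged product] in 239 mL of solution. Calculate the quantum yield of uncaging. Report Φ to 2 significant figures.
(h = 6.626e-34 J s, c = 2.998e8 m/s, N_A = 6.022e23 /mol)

Φ = 0.13

Product: (8.56e-5 M)(0.239 L) = 2.046e-5 mol.
Photon energy at 380 nm: hc/λ = (6.626e-34)(2.998e8)/(380e-9) = 5.228e-19 J.
Photons incident: 250 / 5.228e-19 = 4.782e20, i.e. 4.782e20/6.022e23 = 7.941e-4 mol.
Fraction absorbed: 1 − 80.5/100 = 0.1950.
Photons absorbed: 0.1950 × 7.941e-4 = 1.548e-4 mol.
Φ = 2.046e-5 mol / 1.548e-4 mol photons = 0.13.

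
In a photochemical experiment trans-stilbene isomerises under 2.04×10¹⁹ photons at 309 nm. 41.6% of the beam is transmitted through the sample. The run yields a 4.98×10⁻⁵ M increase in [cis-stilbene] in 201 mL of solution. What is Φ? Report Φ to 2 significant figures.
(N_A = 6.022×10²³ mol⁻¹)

Φ = 0.51

Product: (4.98×10⁻⁵ M)(0.201 L) = 1.001×10⁻⁵ mol.
Moles of photons: 2.04×10¹⁹ / 6.022×10²³ = 3.388×10⁻⁵ mol.
Fraction absorbed: 1 − 41.6/100 = 0.5840.
Photons absorbed: 0.5840 × 3.388×10⁻⁵ = 1.979×10⁻⁵ mol.
Φ = 1.001×10⁻⁵ mol / 1.979×10⁻⁵ mol photons = 0.51.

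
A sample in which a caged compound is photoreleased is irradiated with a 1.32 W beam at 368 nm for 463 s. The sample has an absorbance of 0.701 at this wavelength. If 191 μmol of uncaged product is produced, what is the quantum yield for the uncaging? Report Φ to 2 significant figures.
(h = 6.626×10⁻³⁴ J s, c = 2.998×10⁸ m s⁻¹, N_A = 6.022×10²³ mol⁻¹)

Product: 191 μmol = 1.91×10⁻⁴ mol.
Photon energy at 368 nm: hc/λ = (6.626×10⁻³⁴)(2.998×10⁸)/(368×10⁻⁹) = 5.398×10⁻¹⁹ J.
Energy delivered: (1.32 W)(463 s) = 611.2 J.
Photons incident: 611.2 / 5.398×10⁻¹⁹ = 1.132×10²¹, i.e. 1.132×10²¹/6.022×10²³ = 0.001880 mol.
Fraction absorbed: 1 − 10^(−0.701) = 0.8009.
Photons absorbed: 0.8009 × 0.001880 = 0.001506 mol.
Φ = 1.91×10⁻⁴ mol / 0.001506 mol photons = 0.13.

Φ = 0.13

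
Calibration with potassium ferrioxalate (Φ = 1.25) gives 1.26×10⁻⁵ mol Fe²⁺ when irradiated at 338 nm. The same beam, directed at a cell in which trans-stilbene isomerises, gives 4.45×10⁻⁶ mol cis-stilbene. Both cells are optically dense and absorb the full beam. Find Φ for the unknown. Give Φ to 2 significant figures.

Φ = 0.44

Photons absorbed by the actinometer: 1.26×10⁻⁵ / 1.25 = 1.008×10⁻⁵ mol.
Φ(unknown) = 4.45×10⁻⁶ / 1.008×10⁻⁵ = 0.44.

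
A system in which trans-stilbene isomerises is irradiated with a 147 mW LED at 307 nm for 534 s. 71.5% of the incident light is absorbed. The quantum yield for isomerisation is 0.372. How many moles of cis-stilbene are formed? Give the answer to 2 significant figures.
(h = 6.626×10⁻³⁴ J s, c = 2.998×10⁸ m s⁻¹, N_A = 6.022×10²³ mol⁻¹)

Photon energy at 307 nm: hc/λ = (6.626×10⁻³⁴)(2.998×10⁸)/(307×10⁻⁹) = 6.471×10⁻¹⁹ J.
Energy delivered: (147 mW)(534 s) = 78.50 J.
Photons incident: 78.50 / 6.471×10⁻¹⁹ = 1.213×10²⁰, i.e. 1.213×10²⁰/6.022×10²³ = 2.014×10⁻⁴ mol.
Photons absorbed: 0.715 × 2.014×10⁻⁴ = 1.440×10⁻⁴ mol.
Product: Φ × n_abs = 0.372 × 1.440×10⁻⁴ = 5.357×10⁻⁵ mol.

5.4×10⁻⁵ mol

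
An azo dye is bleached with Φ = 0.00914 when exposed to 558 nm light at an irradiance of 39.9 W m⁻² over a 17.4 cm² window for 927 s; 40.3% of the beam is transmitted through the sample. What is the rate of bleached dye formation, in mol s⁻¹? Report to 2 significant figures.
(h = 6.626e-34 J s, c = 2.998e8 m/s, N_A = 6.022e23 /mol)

1.8e-9 mol s⁻¹

Photon energy at 558 nm: hc/λ = (6.626e-34)(2.998e8)/(558e-9) = 3.560e-19 J.
Energy delivered: (39.9 W m⁻²)(17.4e-4 m²)(927 s) = 64.36 J.
Photons incident: 64.36 / 3.560e-19 = 1.808e20, i.e. 1.808e20/6.022e23 = 3.002e-4 mol.
Fraction absorbed: 1 − 40.3/100 = 0.5970.
Photons absorbed: 0.5970 × 3.002e-4 = 1.792e-4 mol.
Product formed: 0.00914 × 1.792e-4 = 1.638e-6 mol.
Rate: 1.638e-6 / 927 s = 1.8e-9 mol s⁻¹.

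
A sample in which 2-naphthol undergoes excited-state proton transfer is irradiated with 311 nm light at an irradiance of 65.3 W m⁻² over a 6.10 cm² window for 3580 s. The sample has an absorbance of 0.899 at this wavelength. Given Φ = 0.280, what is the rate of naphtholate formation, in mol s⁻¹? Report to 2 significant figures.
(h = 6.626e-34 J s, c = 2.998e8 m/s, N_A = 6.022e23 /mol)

2.5e-8 mol s⁻¹

Photon energy at 311 nm: hc/λ = (6.626e-34)(2.998e8)/(311e-9) = 6.387e-19 J.
Energy delivered: (65.3 W m⁻²)(6.10e-4 m²)(3580 s) = 142.6 J.
Photons incident: 142.6 / 6.387e-19 = 2.233e20, i.e. 2.233e20/6.022e23 = 3.708e-4 mol.
Fraction absorbed: 1 − 10^(−0.899) = 0.8738.
Photons absorbed: 0.8738 × 3.708e-4 = 3.240e-4 mol.
Product formed: 0.280 × 3.240e-4 = 9.072e-5 mol.
Rate: 9.072e-5 / 3580 s = 2.5e-8 mol s⁻¹.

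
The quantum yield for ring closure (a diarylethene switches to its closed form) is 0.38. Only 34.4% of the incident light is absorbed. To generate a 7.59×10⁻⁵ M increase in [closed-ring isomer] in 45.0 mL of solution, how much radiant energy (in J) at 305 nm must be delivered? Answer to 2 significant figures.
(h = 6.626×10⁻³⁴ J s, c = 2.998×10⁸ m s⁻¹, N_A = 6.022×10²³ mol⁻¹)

Product: (7.59×10⁻⁵ M)(0.045 L) = 3.416×10⁻⁶ mol.
Photons that must be absorbed: 3.416×10⁻⁶ / 0.38 = 8.989×10⁻⁶ mol.
Incident photons needed: 8.989×10⁻⁶ / 0.344 = 2.613×10⁻⁵ mol.
Photon energy: hc/λ = 6.513×10⁻¹⁹ J; per mole, 3.922×10⁵ J mol⁻¹.
Energy required: 2.613×10⁻⁵ × 3.922×10⁵ = 10 J.

10 J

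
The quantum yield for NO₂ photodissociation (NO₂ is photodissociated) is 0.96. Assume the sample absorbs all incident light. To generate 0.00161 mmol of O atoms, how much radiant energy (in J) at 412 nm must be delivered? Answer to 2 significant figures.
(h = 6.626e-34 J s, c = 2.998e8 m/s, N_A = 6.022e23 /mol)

Product: 0.00161 mmol = 1.61e-6 mol.
Photons that must be absorbed: 1.61e-6 / 0.96 = 1.677e-6 mol.
Photon energy: hc/λ = 4.822e-19 J; per mole, 2.904e5 J mol⁻¹.
Energy required: 1.677e-6 × 2.904e5 = 0.49 J.

0.49 J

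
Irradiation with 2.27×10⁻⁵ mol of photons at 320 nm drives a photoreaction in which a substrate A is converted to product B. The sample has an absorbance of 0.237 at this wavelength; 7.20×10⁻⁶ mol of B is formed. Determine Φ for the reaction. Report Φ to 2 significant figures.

Φ = 0.75

Fraction absorbed: 1 − 10^(−0.237) = 0.4206.
Photons absorbed: 0.4206 × 2.27×10⁻⁵ = 9.548×10⁻⁶ mol.
Φ = 7.20×10⁻⁶ mol / 9.548×10⁻⁶ mol photons = 0.75.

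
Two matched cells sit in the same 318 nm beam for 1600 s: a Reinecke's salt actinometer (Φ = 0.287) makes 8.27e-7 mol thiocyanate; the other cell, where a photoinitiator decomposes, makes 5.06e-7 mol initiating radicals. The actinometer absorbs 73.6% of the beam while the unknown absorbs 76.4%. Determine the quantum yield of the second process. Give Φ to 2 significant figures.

Photons absorbed by the actinometer: 8.27e-7 / 0.287 = 2.882e-6 mol.
Incident flux: 2.882e-6 / 0.736 = 3.916e-6 einstein.
Absorbed by unknown: 0.764 × 3.916e-6 = 2.992e-6 mol.
Φ(unknown) = 5.06e-7 / 2.992e-6 = 0.17.

Φ = 0.17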